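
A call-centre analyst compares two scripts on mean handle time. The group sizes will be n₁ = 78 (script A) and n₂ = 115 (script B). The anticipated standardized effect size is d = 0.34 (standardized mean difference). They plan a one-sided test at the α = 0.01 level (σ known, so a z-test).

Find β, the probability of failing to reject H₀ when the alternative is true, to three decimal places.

Noncentrality parameter: δ = d / √(1/n₁ + 1/n₂) = 0.34 / √(1/78 + 1/115) = 2.3179
One-sided α = 0.01 → critical value z_{0.01} = 2.326.
Power = Φ(δ − 2.326) = Φ(-0.008) = 0.4966.
Type II error: β = 1 − power = 1 − 0.4966 = 0.5034.

β ≈ 0.503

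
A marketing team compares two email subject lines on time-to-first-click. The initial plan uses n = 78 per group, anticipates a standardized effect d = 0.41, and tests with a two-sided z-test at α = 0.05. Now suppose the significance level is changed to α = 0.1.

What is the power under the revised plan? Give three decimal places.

δ = d·√(n/2) = 0.41 × √(78/2) = 2.5604 (unchanged). New critical value: z_{0.05} = 1.645.
Revised power = Φ(δ − 1.645) + Φ(−δ − 1.645) = Φ(0.916) + Φ(-4.205) = 0.8201 + 0.0000 = 0.8201.

Power ≈ 0.820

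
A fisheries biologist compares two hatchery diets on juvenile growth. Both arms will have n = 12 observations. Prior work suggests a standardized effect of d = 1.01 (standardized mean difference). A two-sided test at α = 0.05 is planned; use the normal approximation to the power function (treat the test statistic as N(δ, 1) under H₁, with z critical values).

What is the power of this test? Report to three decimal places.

Noncentrality parameter: δ = d·√(n/2) = 1.01 × √(12/2) = 2.4740
Critical value for a two-sided test at α = 0.05: z_{α/2} = 1.960.
Power = Φ(δ − 1.960) + Φ(−δ − 1.960) = Φ(0.514) + Φ(-4.434) = 0.6964 + 0.0000 = 0.6964.

Power ≈ 0.696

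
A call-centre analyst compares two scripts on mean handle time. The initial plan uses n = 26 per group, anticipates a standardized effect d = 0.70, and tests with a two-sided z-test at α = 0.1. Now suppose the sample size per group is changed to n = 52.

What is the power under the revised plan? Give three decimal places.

With n = 52 per group: δ = d·√(n/2) = 0.70 × √(52/2) = 3.5693. Critical value z_{0.05} = 1.645.
Revised power = Φ(δ − 1.645) + Φ(−δ − 1.645) = Φ(1.924) + Φ(-5.214) = 0.9729 + 0.0000 = 0.9729.

Power ≈ 0.973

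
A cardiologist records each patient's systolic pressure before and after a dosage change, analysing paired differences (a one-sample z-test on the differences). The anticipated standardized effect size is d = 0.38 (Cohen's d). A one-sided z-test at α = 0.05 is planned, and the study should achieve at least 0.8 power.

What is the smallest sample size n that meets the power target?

Set Φ(δ − 1.645) = 0.8; then δ − 1.645 = Φ⁻¹(0.8) = 0.842, giving δ = 2.486.
δ = d·√n ⇒ n = (δ/d)² = (2.486 / 0.38)² = 42.82.
Round up to the next whole unit.

n = 43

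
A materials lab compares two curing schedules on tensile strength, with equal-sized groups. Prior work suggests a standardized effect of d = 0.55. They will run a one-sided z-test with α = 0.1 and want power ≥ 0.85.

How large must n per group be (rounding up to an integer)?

n = 36 per group

For power 0.85 need Φ(δ − z_{0.1}) = 0.85, so δ = z_{0.1} + z_{0.15} = 1.282 + 1.036 = 2.318.
δ = d·√(n/2) ⇒ n = 2(δ/d)² = 2 × (2.318 / 0.55)² = 35.52.
Rounding up, n = 36 per group.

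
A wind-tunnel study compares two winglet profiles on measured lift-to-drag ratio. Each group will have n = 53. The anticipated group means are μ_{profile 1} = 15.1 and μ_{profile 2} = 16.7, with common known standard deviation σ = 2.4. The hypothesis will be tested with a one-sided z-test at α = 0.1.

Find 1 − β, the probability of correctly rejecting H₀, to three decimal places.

Standardized effect: d = |μ_{profile 1} − μ_{profile 2}| / σ = |15.1 − 16.7| / 2.4 = 0.6667
Noncentrality parameter: λ = d·√(n/2) = 0.6667 × √(53/2) = 3.4319
One-sided α = 0.1 → critical value z_{0.1} = 1.282.
Power = P(Z > 1.282 − λ) = Φ(2.150) = 0.9842.

Power ≈ 0.984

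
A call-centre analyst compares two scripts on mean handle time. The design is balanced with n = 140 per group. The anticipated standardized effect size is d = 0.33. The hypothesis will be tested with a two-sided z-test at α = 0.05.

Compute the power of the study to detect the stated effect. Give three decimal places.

Noncentrality parameter: δ = d·√(n/2) = 0.33 × √(140/2) = 2.7610
Two-sided α = 0.05 → critical value z_{0.025} = 1.960.
Power = Φ(δ − 1.960) + Φ(−δ − 1.960) = Φ(0.801) + Φ(-4.721) = 0.7884 + 0.0000 = 0.7884.

Power ≈ 0.788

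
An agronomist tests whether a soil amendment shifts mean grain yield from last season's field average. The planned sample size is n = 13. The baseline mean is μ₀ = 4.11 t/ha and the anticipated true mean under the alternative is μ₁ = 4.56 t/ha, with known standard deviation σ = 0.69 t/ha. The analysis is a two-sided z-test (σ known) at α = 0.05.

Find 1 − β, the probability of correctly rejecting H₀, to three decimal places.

Standardized effect: d = |μ₁ − μ₀| / σ = |4.56 − 4.11| / 0.69 = 0.6522
Noncentrality parameter: λ = d·√n = 0.6522 × √13 = 2.3514
Critical value for a two-sided test at α = 0.05: z_{α/2} = 1.960.
Power = Φ(λ − 1.960) + Φ(−λ − 1.960) = Φ(0.391) + Φ(-4.311) = 0.6523 + 0.0000 = 0.6523.

Power ≈ 0.652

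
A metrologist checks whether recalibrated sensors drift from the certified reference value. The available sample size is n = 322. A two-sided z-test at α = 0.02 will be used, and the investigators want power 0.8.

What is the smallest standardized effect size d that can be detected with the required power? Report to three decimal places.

Required noncentrality: δ = z_{0.01} + z_{0.20} = 2.326 + 0.842 = 3.168.
(Lower-tail contribution to power is negligible for δ > 0.)
δ = d·√n ⇒ d = δ/√n = 3.168/√322 = 0.1765.

d ≈ 0.177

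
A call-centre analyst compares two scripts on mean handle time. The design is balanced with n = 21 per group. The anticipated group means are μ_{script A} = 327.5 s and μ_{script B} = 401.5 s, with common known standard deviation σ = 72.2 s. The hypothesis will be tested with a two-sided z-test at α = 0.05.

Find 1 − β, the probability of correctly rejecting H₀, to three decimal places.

Power ≈ 0.913

Standardized effect: d = |μ_{script A} − μ_{script B}| / σ = |327.5 − 401.5| / 72.2 = 1.0249
Noncentrality parameter: δ = d·√(n/2) = 1.0249 × √(21/2) = 3.3212
Critical value for a two-sided test at α = 0.05: z_{α/2} = 1.960.
Power = Φ(δ − 1.960) + Φ(−δ − 1.960) = Φ(1.361) + Φ(-5.281) = 0.9133 + 0.0000 = 0.9133.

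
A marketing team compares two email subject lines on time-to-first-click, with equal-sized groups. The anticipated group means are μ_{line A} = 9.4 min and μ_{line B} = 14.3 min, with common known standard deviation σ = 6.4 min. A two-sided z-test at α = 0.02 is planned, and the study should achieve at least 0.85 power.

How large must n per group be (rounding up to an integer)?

Standardized effect: d = |μ_{line A} − μ_{line B}| / σ = |9.4 − 14.3| / 6.4 = 0.7656
For power 0.85 need Φ(δ − z_{0.01}) = 0.85, so δ = z_{0.01} + z_{0.15} = 2.326 + 1.036 = 3.363.
(For δ > 0 the lower-tail rejection region contributes negligibly to power, so the one-term inversion is standard.)
δ = d·√(n/2) ⇒ n = 2(δ/d)² = 2 × (3.363 / 0.7656)² = 38.58.
Round up to the next whole unit.

n = 39 per group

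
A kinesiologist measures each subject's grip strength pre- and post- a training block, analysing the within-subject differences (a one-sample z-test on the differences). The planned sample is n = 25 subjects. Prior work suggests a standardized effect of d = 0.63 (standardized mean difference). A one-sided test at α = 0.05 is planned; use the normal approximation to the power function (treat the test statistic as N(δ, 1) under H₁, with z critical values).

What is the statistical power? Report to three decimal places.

Power ≈ 0.934

Noncentrality parameter: λ = d·√n = 0.63 × √25 = 3.1500
Critical value for a one-sided test at α = 0.05: z_α = 1.645.
Power = Φ(λ − 1.645) = Φ(1.505) = 0.9339.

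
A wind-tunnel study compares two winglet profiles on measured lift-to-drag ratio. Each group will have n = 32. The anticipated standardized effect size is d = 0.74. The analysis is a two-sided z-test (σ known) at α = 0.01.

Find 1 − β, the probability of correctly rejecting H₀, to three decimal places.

Power ≈ 0.650

Noncentrality parameter: δ = d·√(n/2) = 0.74 × √(32/2) = 2.9600
Two-sided α = 0.01 → critical value z_{0.005} = 2.576.
Power = Φ(δ − 2.576) + Φ(−δ − 2.576) = Φ(0.384) + Φ(-5.536) = 0.6496 + 0.0000 = 0.6496.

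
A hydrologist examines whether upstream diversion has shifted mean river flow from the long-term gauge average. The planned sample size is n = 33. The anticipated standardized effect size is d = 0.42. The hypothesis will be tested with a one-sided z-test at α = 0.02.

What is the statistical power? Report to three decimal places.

Power ≈ 0.640

Noncentrality parameter: δ = d·√n = 0.42 × √33 = 2.4127
One-sided α = 0.02 → critical value z_{0.02} = 2.054.
Power = Φ(δ − 2.054) = Φ(0.359) = 0.6402.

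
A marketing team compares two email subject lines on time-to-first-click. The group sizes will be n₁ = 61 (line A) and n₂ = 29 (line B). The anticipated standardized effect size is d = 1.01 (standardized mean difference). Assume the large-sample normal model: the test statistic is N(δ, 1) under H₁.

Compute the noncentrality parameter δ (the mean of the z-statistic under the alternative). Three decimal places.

The noncentrality parameter scales effect size by the design's sample-size factor: δ = d / √(1/n₁ + 1/n₂) = 1.01 / √(1/61 + 1/29) = 4.4778

δ ≈ 4.478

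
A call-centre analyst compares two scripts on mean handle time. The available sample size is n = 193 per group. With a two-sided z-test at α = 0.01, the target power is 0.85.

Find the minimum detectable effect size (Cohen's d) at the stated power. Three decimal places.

d ≈ 0.368

Required noncentrality: δ = z_{0.005} + z_{0.15} = 2.576 + 1.036 = 3.612.
(Lower-tail contribution to power is negligible for δ > 0.)
δ = d·√(n/2) ⇒ d = δ/√(n/2) = 3.612/√(193/2) = 0.3677.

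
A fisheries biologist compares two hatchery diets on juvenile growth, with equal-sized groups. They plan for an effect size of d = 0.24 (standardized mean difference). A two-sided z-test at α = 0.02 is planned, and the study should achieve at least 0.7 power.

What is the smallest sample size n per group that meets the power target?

Set Φ(δ − 2.326) = 0.7; then δ − 2.326 = Φ⁻¹(0.7) = 0.524, giving δ = 2.851.
(For δ > 0 the lower-tail rejection region contributes negligibly to power, so the one-term inversion is standard.)
δ = d·√(n/2) ⇒ n = 2(δ/d)² = 2 × (2.851 / 0.24)² = 282.18.
Rounding up, n = 283 per group.

n = 283 per group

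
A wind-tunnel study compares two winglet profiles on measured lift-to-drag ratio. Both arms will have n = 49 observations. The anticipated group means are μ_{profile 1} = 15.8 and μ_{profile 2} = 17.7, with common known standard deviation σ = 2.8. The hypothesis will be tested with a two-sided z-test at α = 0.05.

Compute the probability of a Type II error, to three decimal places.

Standardized effect: d = |μ_{profile 1} − μ_{profile 2}| / σ = |15.8 − 17.7| / 2.8 = 0.6786
Noncentrality parameter: δ = d·√(n/2) = 0.6786 × √(49/2) = 3.3588
Two-sided α = 0.05 → critical value z_{0.025} = 1.960.
Power = Φ(δ − 1.960) + Φ(−δ − 1.960) = Φ(1.399) + Φ(-5.319) = 0.9191 + 0.0000 = 0.9191.
Type II error: β = 1 − power = 1 − 0.9191 = 0.0809.

β ≈ 0.081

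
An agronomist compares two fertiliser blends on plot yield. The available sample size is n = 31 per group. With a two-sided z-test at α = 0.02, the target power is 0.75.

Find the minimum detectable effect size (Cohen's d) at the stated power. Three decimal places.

d ≈ 0.762

Need Φ(δ − 2.326) = 0.75, so δ = 2.326 + 0.674 = 3.001.
(The second rejection-region term Φ(−δ − z_{α/2}) is negligible and dropped.)
δ = d·√(n/2) ⇒ d = δ/√(n/2) = 3.001/√(31/2) = 0.7622.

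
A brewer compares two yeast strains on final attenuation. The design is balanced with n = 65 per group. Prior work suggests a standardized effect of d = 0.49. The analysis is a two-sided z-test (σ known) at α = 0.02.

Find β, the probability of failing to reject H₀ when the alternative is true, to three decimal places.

β ≈ 0.320

Noncentrality parameter: δ = d·√(n/2) = 0.49 × √(65/2) = 2.7934
Two-sided α = 0.02 → critical value z_{0.01} = 2.326.
Power = Φ(δ − 2.326) + Φ(−δ − 2.326) = Φ(0.467) + Φ(-5.120) = 0.6798 + 0.0000 = 0.6798.
Type II error: β = 1 − power = 1 − 0.6798 = 0.3202.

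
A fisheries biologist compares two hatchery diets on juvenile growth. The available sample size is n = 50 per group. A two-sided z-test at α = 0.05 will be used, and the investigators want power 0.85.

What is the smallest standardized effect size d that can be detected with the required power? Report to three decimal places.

d ≈ 0.599

Need Φ(δ − 1.960) = 0.85, so δ = 1.960 + 1.036 = 2.996.
(The second rejection-region term Φ(−δ − z_{α/2}) is negligible and dropped.)
δ = d·√(n/2) ⇒ d = δ/√(n/2) = 2.996/√(50/2) = 0.5993.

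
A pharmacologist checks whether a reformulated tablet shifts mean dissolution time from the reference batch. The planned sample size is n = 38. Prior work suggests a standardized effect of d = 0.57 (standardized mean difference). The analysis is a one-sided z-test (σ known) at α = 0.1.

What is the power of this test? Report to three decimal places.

Power ≈ 0.987

Noncentrality parameter: δ = d·√n = 0.57 × √38 = 3.5137
Critical value for a one-sided test at α = 0.1: z_α = 1.282.
Power = Φ(δ − 1.282) = Φ(2.232) = 0.9872.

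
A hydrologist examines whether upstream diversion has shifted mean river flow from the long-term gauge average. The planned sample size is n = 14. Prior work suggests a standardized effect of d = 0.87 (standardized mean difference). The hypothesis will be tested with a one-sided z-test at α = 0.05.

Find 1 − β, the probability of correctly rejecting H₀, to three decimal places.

Noncentrality parameter: δ = d·√n = 0.87 × √14 = 3.2552
One-sided α = 0.05 → critical value z_{0.05} = 1.645.
Power = Φ(δ − 1.645) = Φ(1.610) = 0.9463.

Power ≈ 0.946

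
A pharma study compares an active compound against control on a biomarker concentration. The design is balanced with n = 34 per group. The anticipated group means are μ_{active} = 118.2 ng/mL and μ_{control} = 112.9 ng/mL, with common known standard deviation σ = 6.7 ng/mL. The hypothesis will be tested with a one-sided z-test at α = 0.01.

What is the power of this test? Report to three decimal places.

Standardized effect: d = |μ_{active} − μ_{control}| / σ = |118.2 − 112.9| / 6.7 = 0.7910
Noncentrality parameter: δ = d·√(n/2) = 0.7910 × √(34/2) = 3.2616
One-sided α = 0.01 → critical value z_{0.01} = 2.326.
Power = Φ(δ − 2.326) = Φ(0.935) = 0.8252.

Power ≈ 0.825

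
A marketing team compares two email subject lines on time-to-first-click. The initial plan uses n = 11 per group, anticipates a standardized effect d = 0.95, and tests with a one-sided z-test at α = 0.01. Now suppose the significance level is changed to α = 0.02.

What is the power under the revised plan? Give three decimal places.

Power ≈ 0.569

δ = d·√(n/2) = 0.95 × √(11/2) = 2.2279 (unchanged). New critical value: z_{0.02} = 2.054.
Revised power = P(Z > 2.054 − δ) = Φ(0.174) = 0.5691.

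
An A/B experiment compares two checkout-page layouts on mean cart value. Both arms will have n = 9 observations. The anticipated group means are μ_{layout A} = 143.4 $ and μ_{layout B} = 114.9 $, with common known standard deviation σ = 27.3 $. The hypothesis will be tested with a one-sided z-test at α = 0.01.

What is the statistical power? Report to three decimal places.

Power ≈ 0.455

Standardized effect: d = |μ_{layout A} − μ_{layout B}| / σ = |143.4 − 114.9| / 27.3 = 1.0440
Noncentrality parameter: δ = d·√(n/2) = 1.0440 × √(9/2) = 2.2146
One-sided α = 0.01 → critical value z_{0.01} = 2.326.
Power = P(Z > 2.326 − δ) = Φ(-0.112) = 0.4555.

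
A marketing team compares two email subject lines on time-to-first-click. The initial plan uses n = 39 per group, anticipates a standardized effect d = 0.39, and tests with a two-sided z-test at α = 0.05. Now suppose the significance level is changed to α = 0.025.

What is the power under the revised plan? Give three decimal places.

δ = d·√(n/2) = 0.39 × √(39/2) = 1.7222 (unchanged). New critical value: z_{0.0125} = 2.241.
Revised power = Φ(δ − 2.241) + Φ(−δ − 2.241) = Φ(-0.519) + Φ(-3.964) = 0.3018 + 0.0000 = 0.3018.

Power ≈ 0.302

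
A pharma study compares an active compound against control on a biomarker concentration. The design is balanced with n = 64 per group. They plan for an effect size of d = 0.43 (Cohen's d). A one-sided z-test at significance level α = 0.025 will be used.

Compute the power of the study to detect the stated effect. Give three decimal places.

Noncentrality parameter: δ = d·√(n/2) = 0.43 × √(64/2) = 2.4324
Critical value for a one-sided test at α = 0.025: z_α = 1.960.
Power = P(Z > 1.960 − δ) = Φ(0.472) = 0.6817.

Power ≈ 0.682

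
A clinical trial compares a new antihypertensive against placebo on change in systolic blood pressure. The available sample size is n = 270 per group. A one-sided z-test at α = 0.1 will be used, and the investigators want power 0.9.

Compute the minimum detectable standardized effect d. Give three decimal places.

d ≈ 0.221

Required noncentrality: δ = z_{0.1} + z_{0.10} = 1.282 + 1.282 = 2.563.
δ = d·√(n/2) ⇒ d = δ/√(n/2) = 2.563/√(270/2) = 0.2206.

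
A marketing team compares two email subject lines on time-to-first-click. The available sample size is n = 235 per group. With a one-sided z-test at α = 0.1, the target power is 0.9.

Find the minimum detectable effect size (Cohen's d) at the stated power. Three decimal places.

d ≈ 0.236

Need Φ(δ − 1.282) = 0.9, so δ = 1.282 + 1.282 = 2.563.
δ = d·√(n/2) ⇒ d = δ/√(n/2) = 2.563/√(235/2) = 0.2365.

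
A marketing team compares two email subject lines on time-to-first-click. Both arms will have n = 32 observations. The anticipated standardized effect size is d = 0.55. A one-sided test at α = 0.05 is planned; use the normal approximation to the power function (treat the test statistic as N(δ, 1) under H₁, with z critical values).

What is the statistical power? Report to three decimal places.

Power ≈ 0.711

Noncentrality parameter: δ = d·√(n/2) = 0.55 × √(32/2) = 2.2000
One-sided α = 0.05 → critical value z_{0.05} = 1.645.
Power = Φ(δ − 1.645) = Φ(0.555) = 0.7106.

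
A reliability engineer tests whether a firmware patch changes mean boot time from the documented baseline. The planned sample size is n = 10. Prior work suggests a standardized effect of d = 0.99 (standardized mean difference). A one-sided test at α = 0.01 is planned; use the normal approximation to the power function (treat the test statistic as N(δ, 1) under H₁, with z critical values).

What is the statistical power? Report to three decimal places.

Noncentrality parameter: δ = d·√n = 0.99 × √10 = 3.1307
One-sided α = 0.01 → critical value z_{0.01} = 2.326.
Power = Φ(δ − 2.326) = Φ(0.804) = 0.7894.

Power ≈ 0.789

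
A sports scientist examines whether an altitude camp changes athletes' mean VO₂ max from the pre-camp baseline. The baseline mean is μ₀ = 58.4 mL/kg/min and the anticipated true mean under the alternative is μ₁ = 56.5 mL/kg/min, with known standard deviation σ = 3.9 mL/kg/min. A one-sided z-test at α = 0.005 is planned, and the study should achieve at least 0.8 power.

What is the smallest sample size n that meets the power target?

n = 50

Standardized effect: d = |μ₁ − μ₀| / σ = |56.5 − 58.4| / 3.9 = 0.4872
For power 0.8 need Φ(δ − z_{0.005}) = 0.8, so δ = z_{0.005} + z_{0.20} = 2.576 + 0.842 = 3.417.
δ = d·√n ⇒ n = (δ/d)² = (3.417 / 0.4872)² = 49.21.
Rounding up, n = 50.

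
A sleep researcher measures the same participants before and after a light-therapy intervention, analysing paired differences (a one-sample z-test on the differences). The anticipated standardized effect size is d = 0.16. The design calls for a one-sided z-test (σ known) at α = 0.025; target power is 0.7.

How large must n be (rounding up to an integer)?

n = 242

Set Φ(δ − 1.960) = 0.7; then δ − 1.960 = Φ⁻¹(0.7) = 0.524, giving δ = 2.484.
δ = d·√n ⇒ n = (δ/d)² = (2.484 / 0.16)² = 241.10.
Round up to the next whole unit.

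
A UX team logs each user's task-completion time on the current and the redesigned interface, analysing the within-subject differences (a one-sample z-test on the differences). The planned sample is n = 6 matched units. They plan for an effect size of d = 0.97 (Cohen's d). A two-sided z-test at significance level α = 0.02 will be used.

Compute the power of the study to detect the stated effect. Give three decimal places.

Noncentrality parameter: λ = d·√n = 0.97 × √6 = 2.3760
Critical value for a two-sided test at α = 0.02: z_{α/2} = 2.326.
Power = Φ(λ − 2.326) + Φ(−λ − 2.326) = Φ(0.050) + Φ(-4.702) = 0.5198 + 0.0000 = 0.5198.

Power ≈ 0.520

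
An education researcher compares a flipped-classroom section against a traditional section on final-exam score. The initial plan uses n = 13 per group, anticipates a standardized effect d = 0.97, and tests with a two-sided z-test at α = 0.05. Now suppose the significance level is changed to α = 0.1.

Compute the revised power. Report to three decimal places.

δ = d·√(n/2) = 0.97 × √(13/2) = 2.4730 (unchanged). New critical value: z_{0.05} = 1.645.
Revised power = Φ(δ − 1.645) + Φ(−δ − 1.645) = Φ(0.828) + Φ(-4.118) = 0.7962 + 0.0000 = 0.7962.

Power ≈ 0.796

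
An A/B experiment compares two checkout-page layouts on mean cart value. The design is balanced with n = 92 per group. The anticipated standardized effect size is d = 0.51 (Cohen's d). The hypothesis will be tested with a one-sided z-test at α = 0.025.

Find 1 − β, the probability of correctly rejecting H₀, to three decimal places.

Power ≈ 0.933

Noncentrality parameter: δ = d·√(n/2) = 0.51 × √(92/2) = 3.4590
Critical value for a one-sided test at α = 0.025: z_α = 1.960.
Power = P(Z > 1.960 − δ) = Φ(1.499) = 0.9331.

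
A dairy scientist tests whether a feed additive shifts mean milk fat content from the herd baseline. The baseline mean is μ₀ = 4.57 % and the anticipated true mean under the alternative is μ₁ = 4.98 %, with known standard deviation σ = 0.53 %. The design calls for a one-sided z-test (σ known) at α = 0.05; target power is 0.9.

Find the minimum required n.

n = 15

Standardized effect: d = |μ₁ − μ₀| / σ = |4.98 − 4.57| / 0.53 = 0.7736
For power 0.9 need Φ(δ − z_{0.05}) = 0.9, so δ = z_{0.05} + z_{0.10} = 1.645 + 1.282 = 2.926.
δ = d·√n ⇒ n = (δ/d)² = (2.926 / 0.7736)² = 14.31.
Rounding up, n = 15.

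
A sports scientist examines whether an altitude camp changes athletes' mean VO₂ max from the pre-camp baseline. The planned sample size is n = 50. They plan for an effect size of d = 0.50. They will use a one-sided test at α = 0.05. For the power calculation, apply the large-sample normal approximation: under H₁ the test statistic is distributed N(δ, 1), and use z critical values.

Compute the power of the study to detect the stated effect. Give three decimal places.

Noncentrality parameter: δ = d·√n = 0.50 × √50 = 3.5355
Critical value for a one-sided test at α = 0.05: z_α = 1.645.
Power = P(Z > 1.645 − δ) = Φ(1.891) = 0.9707.

Power ≈ 0.971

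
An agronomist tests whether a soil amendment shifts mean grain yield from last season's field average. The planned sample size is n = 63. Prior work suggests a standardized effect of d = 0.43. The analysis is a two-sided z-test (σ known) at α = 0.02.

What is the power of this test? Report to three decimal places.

Power ≈ 0.861

Noncentrality parameter: δ = d·√n = 0.43 × √63 = 3.4130
Critical value for a two-sided test at α = 0.02: z_{α/2} = 2.326.
Power = Φ(δ − 2.326) + Φ(−δ − 2.326) = Φ(1.087) + Φ(-5.739) = 0.8614 + 0.0000 = 0.8614.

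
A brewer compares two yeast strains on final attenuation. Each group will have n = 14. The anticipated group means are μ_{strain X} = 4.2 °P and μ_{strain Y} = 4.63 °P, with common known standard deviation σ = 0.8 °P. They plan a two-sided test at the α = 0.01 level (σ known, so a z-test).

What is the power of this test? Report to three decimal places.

Power ≈ 0.124

Standardized effect: d = |μ_{strain X} − μ_{strain Y}| / σ = |4.2 − 4.63| / 0.8 = 0.5375
Noncentrality parameter: δ = d·√(n/2) = 0.5375 × √(14/2) = 1.4221
Two-sided α = 0.01 → critical value z_{0.005} = 2.576.
Power = Φ(δ − 2.576) + Φ(−δ − 2.576) = Φ(-1.154) + Φ(-3.998) = 0.1243 + 0.0000 = 0.1243.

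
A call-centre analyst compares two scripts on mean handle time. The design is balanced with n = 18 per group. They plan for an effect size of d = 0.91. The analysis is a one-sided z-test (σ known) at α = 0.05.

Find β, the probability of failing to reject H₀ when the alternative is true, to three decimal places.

Noncentrality parameter: δ = d·√(n/2) = 0.91 × √(18/2) = 2.7300
One-sided α = 0.05 → critical value z_{0.05} = 1.645.
Power = P(Z > 1.645 − δ) = Φ(1.085) = 0.8611.
Type II error: β = 1 − power = 1 − 0.8611 = 0.1389.

β ≈ 0.139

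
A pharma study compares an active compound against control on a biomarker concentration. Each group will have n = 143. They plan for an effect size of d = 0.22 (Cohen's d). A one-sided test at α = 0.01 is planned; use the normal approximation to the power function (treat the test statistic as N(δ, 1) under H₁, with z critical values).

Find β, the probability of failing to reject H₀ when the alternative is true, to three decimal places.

β ≈ 0.679

Noncentrality parameter: δ = d·√(n/2) = 0.22 × √(143/2) = 1.8603
Critical value for a one-sided test at α = 0.01: z_α = 2.326.
Power = Φ(δ − 2.326) = Φ(-0.466) = 0.3206.
Type II error: β = 1 − power = 1 − 0.3206 = 0.6794.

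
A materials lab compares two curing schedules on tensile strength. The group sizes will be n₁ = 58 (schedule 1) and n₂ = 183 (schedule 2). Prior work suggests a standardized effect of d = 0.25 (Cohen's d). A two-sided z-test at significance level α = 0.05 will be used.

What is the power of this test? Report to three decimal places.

Noncentrality parameter: δ = d / √(1/n₁ + 1/n₂) = 0.25 / √(1/58 + 1/183) = 1.6591
Two-sided α = 0.05 → critical value z_{0.025} = 1.960.
Power = Φ(δ − 1.960) + Φ(−δ − 1.960) = Φ(-0.301) + Φ(-3.619) = 0.3818 + 0.0001 = 0.3819.

Power ≈ 0.382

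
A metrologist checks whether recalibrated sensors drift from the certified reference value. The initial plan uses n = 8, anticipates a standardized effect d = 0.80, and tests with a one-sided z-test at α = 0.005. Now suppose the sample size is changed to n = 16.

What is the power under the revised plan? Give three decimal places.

With n = 16: δ = d·√n = 0.80 × √16 = 3.2000. Critical value z_{0.005} = 2.576.
Revised power = Φ(δ − 2.576) = Φ(0.624) = 0.7337.

Power ≈ 0.734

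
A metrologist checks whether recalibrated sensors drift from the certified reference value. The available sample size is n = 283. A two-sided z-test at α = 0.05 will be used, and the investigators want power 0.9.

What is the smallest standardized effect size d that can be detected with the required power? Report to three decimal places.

d ≈ 0.193

Required noncentrality: δ = z_{0.025} + z_{0.10} = 1.960 + 1.282 = 3.242.
(The second rejection-region term Φ(−δ − z_{α/2}) is negligible and dropped.)
δ = d·√n ⇒ d = δ/√n = 3.242/√283 = 0.1927.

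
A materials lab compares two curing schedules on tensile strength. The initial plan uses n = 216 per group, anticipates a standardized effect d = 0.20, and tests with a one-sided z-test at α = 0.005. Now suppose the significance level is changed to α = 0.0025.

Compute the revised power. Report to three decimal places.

Power ≈ 0.233

δ = d·√(n/2) = 0.20 × √(216/2) = 2.0785 (unchanged). New critical value: z_{0.0025} = 2.807.
Revised power = Φ(δ − 2.807) = Φ(-0.729) = 0.2331.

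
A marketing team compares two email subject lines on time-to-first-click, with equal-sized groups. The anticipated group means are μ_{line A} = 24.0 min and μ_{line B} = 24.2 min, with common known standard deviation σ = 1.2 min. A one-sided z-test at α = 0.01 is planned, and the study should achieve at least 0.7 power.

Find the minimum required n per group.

Standardized effect: d = |μ_{line A} − μ_{line B}| / σ = |24.0 − 24.2| / 1.2 = 0.1667
Set Φ(δ − 2.326) = 0.7; then δ − 2.326 = Φ⁻¹(0.7) = 0.524, giving δ = 2.851.
δ = d·√(n/2) ⇒ n = 2(δ/d)² = 2 × (2.851 / 0.1667)² = 585.13.
Round up to the next whole unit.

n = 586 per group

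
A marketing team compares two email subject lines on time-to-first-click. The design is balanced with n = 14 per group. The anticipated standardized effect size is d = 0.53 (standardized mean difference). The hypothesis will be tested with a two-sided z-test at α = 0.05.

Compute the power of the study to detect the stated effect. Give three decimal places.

Noncentrality parameter: δ = d·√(n/2) = 0.53 × √(14/2) = 1.4022
Two-sided α = 0.05 → critical value z_{0.025} = 1.960.
Power = Φ(δ − 1.960) + Φ(−δ − 1.960) = Φ(-0.558) + Φ(-3.362) = 0.2885 + 0.0004 = 0.2889.

Power ≈ 0.289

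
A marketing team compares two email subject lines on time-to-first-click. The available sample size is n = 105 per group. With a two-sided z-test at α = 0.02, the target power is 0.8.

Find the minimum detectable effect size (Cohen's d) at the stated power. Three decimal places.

Need Φ(δ − 2.326) = 0.8, so δ = 2.326 + 0.842 = 3.168.
(The second rejection-region term Φ(−δ − z_{α/2}) is negligible and dropped.)
δ = d·√(n/2) ⇒ d = δ/√(n/2) = 3.168/√(105/2) = 0.4372.

d ≈ 0.437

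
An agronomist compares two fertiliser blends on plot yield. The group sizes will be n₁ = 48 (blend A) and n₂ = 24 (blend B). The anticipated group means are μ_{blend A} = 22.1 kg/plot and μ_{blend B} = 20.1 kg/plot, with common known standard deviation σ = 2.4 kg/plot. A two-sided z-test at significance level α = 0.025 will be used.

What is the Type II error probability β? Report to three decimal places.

β ≈ 0.137

Standardized effect: d = |μ_{blend A} − μ_{blend B}| / σ = |22.1 − 20.1| / 2.4 = 0.8333
Noncentrality parameter: λ = d / √(1/n₁ + 1/n₂) = 0.8333 / √(1/48 + 1/24) = 3.3333
Critical value for a two-sided test at α = 0.025: z_{α/2} = 2.241.
Power = Φ(λ − 2.241) + Φ(−λ − 2.241) = Φ(1.092) + Φ(-5.575) = 0.8626 + 0.0000 = 0.8626.
Type II error: β = 1 − power = 1 − 0.8626 = 0.1374.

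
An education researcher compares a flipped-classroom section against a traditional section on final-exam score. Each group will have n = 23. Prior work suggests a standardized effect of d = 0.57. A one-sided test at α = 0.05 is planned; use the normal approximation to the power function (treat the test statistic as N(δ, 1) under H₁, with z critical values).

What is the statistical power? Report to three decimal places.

Noncentrality parameter: δ = d·√(n/2) = 0.57 × √(23/2) = 1.9330
One-sided α = 0.05 → critical value z_{0.05} = 1.645.
Power = Φ(δ − 1.645) = Φ(0.288) = 0.6134.

Power ≈ 0.613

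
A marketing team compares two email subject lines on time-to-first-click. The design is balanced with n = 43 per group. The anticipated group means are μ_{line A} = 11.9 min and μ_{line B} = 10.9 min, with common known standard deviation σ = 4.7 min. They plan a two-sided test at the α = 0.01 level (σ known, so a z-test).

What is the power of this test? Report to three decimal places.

Standardized effect: d = |μ_{line A} − μ_{line B}| / σ = |11.9 − 10.9| / 4.7 = 0.2128
Noncentrality parameter: λ = d·√(n/2) = 0.2128 × √(43/2) = 0.9866
Critical value for a two-sided test at α = 0.01: z_{α/2} = 2.576.
Power = Φ(λ − 2.576) + Φ(−λ − 2.576) = Φ(-1.589) + Φ(-3.562) = 0.0560 + 0.0002 = 0.0562.

Power ≈ 0.056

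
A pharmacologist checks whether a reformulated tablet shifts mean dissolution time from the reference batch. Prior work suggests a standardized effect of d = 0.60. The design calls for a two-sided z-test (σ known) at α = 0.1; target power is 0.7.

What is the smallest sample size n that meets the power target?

n = 14

Set Φ(δ − 1.645) = 0.7; then δ − 1.645 = Φ⁻¹(0.7) = 0.524, giving δ = 2.169.
(The Φ(−δ − z_{α/2}) term is vanishingly small for δ > 0 and is dropped in the standard sample-size formula.)
δ = d·√n ⇒ n = (δ/d)² = (2.169 / 0.60)² = 13.07.
Rounding up, n = 14.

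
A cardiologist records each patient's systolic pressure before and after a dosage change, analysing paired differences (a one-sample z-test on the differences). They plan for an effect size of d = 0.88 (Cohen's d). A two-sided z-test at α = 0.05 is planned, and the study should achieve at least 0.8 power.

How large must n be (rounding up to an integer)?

Set Φ(δ − 1.960) = 0.8; then δ − 1.960 = Φ⁻¹(0.8) = 0.842, giving δ = 2.802.
(For δ > 0 the lower-tail rejection region contributes negligibly to power, so the one-term inversion is standard.)
δ = d·√n ⇒ n = (δ/d)² = (2.802 / 0.88)² = 10.14.
Round up to the next whole unit.

n = 11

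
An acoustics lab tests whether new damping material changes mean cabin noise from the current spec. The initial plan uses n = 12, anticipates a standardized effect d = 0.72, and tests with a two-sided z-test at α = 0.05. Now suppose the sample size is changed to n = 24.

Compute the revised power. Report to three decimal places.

Power ≈ 0.941

With n = 24: δ = d·√n = 0.72 × √24 = 3.5273. Critical value z_{0.025} = 1.960.
Revised power = Φ(δ − 1.960) + Φ(−δ − 1.960) = Φ(1.567) + Φ(-5.487) = 0.9415 + 0.0000 = 0.9415.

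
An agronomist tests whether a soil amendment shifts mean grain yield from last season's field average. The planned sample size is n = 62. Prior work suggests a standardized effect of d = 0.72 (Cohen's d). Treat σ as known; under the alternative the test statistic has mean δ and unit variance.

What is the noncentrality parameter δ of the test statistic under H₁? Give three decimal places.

δ ≈ 5.669

δ = d·√n = 0.72 × √62 = 5.6693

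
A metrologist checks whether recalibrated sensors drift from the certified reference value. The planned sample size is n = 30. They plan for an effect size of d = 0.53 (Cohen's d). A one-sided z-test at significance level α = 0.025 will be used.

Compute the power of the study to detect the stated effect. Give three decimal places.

Noncentrality parameter: δ = d·√n = 0.53 × √30 = 2.9029
Critical value for a one-sided test at α = 0.025: z_α = 1.960.
Power = Φ(δ − 1.960) = Φ(0.943) = 0.8272.

Power ≈ 0.827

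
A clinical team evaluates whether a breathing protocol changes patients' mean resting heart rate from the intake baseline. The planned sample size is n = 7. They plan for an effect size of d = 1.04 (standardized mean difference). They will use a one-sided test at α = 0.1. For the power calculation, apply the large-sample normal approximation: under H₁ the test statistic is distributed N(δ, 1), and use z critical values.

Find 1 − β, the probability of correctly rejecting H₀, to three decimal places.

Power ≈ 0.929

Noncentrality parameter: δ = d·√n = 1.04 × √7 = 2.7516
Critical value for a one-sided test at α = 0.1: z_α = 1.282.
Power = P(Z > 1.282 − δ) = Φ(1.470) = 0.9292.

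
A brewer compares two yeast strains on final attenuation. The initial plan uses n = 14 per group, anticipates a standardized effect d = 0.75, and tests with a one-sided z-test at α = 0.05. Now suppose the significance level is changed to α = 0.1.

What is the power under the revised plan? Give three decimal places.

Power ≈ 0.759

δ = d·√(n/2) = 0.75 × √(14/2) = 1.9843 (unchanged). New critical value: z_{0.1} = 1.282.
Revised power = Φ(δ − 1.282) = Φ(0.703) = 0.7589.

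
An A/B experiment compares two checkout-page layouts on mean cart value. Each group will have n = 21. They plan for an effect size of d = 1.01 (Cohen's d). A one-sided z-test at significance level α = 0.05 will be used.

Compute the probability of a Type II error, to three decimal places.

Noncentrality parameter: δ = d·√(n/2) = 1.01 × √(21/2) = 3.2728
One-sided α = 0.05 → critical value z_{0.05} = 1.645.
Power = P(Z > 1.645 − δ) = Φ(1.628) = 0.9482.
Type II error: β = 1 − power = 1 − 0.9482 = 0.0518.

β ≈ 0.052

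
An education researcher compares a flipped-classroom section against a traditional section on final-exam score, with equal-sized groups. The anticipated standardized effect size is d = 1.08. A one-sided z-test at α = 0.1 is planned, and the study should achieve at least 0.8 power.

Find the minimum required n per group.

Set Φ(δ − 1.282) = 0.8; then δ − 1.282 = Φ⁻¹(0.8) = 0.842, giving δ = 2.123.
δ = d·√(n/2) ⇒ n = 2(δ/d)² = 2 × (2.123 / 1.08)² = 7.73.
Rounding up, n = 8 per group.

n = 8 per group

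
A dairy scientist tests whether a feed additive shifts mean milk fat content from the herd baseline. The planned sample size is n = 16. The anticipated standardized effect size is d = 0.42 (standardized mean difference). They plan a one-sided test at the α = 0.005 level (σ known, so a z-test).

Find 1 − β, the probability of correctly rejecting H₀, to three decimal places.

Power ≈ 0.185

Noncentrality parameter: δ = d·√n = 0.42 × √16 = 1.6800
Critical value for a one-sided test at α = 0.005: z_α = 2.576.
Power = Φ(δ − 2.576) = Φ(-0.896) = 0.1852.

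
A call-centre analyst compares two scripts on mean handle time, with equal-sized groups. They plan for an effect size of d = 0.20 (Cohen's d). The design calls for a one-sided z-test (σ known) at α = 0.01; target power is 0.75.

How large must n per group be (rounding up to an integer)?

Set Φ(δ − 2.326) = 0.75; then δ − 2.326 = Φ⁻¹(0.75) = 0.674, giving δ = 3.001.
δ = d·√(n/2) ⇒ n = 2(δ/d)² = 2 × (3.001 / 0.20)² = 450.25.
Round up to the next whole unit.

n = 451 per group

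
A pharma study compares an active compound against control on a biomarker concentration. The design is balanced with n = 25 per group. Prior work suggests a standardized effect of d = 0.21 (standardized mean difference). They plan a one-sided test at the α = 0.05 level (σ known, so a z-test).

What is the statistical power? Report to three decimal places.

Power ≈ 0.183

Noncentrality parameter: δ = d·√(n/2) = 0.21 × √(25/2) = 0.7425
One-sided α = 0.05 → critical value z_{0.05} = 1.645.
Power = Φ(δ − 1.645) = Φ(-0.902) = 0.1834.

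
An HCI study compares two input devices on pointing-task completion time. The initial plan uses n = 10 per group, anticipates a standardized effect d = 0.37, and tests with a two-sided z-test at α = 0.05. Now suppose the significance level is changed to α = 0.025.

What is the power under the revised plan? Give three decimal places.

Power ≈ 0.080

δ = d·√(n/2) = 0.37 × √(10/2) = 0.8273 (unchanged). New critical value: z_{0.0125} = 2.241.
Revised power = Φ(δ − 2.241) + Φ(−δ − 2.241) = Φ(-1.414) + Φ(-3.069) = 0.0787 + 0.0011 = 0.0797.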